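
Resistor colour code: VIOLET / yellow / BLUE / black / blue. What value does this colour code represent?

Violet → 7 (first significant figure)
Yellow → 4 (second significant figure)
Blue → 6 (third significant figure)
Black → ×1 multiplier
746 × 1 = 746 Ω

746 Ω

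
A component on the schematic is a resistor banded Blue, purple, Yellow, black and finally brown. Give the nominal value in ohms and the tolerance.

Blue → 6 (first significant figure)
Violet → 7 (second significant figure)
Yellow → 4 (third significant figure)
Black → ×1 multiplier
Brown → ±1% tolerance
674 × 1 = 674 Ω

674 Ω ±1%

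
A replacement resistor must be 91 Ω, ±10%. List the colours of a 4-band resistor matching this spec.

white, brown, black, silver

91 Ω = 91 × 10^0.
9 → white
1 → brown
Multiplier 10^0 → black.
±10% tolerance → silver.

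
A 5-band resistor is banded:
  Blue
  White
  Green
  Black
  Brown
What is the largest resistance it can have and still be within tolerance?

Blue → 6 (first significant figure)
White → 9 (second significant figure)
Green → 5 (third significant figure)
Black → ×1 multiplier
Brown → ±1% tolerance
695 × 1 = 695 Ω
Largest = 695 × (1 + 1/100) = 701.95 Ω.

701.95 Ω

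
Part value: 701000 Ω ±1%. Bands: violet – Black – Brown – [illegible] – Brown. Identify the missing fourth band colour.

701000 Ω = 701 × 10^3.
The fourth band is the multiplier, 10^3, which is orange.

orange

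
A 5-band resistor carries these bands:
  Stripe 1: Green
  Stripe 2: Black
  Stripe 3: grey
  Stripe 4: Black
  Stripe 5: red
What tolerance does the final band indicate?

±2%

The last band, red, is the tolerance band.
Red corresponds to ±2%.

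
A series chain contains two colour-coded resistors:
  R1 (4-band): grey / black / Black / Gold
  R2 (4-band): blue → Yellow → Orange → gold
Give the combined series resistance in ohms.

R1: grey, black → 80; black ×1 → 80 Ω.
R2: blue, yellow → 64; orange ×10^3 → 64000 Ω.
Series: 80 + 64000 = 64080 Ω.

64080 Ω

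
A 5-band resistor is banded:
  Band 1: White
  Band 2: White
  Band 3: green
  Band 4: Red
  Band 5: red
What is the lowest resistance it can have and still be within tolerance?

White → 9 (first significant figure)
White → 9 (second significant figure)
Green → 5 (third significant figure)
Red → ×10^2 multiplier
Red → ±2% tolerance
995 × 100 = 99500 Ω
Lowest = 99500 × (1 − 2/100) = 97510 Ω.

97510 Ω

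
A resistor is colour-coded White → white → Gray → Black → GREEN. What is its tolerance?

±0.5%

The last band, green, is the tolerance band.
Green corresponds to ±0.5%.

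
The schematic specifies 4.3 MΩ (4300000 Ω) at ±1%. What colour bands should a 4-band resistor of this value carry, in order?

yellow, orange, green, brown

4300000 Ω = 43 × 10^5.
4 → yellow
3 → orange
Multiplier 10^5 → green.
±1% tolerance → brown.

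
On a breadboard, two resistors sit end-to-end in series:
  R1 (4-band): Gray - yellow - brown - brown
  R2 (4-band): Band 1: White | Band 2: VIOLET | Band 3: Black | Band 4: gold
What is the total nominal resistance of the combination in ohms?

R1: grey, yellow → 84; brown ×10 → 840 Ω.
R2: white, violet → 97; black ×1 → 97 Ω.
Series: 840 + 97 = 937 Ω.

937 Ω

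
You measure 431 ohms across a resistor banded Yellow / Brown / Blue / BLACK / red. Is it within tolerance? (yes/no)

Yellow → 4 (first significant figure)
Brown → 1 (second significant figure)
Blue → 6 (third significant figure)
Black → ×1 multiplier
Red → ±2% tolerance
416 × 1 = 416 Ω
Allowed range: 407.68 Ω to 424.32 Ω.
431 ohms lies outside that range.

no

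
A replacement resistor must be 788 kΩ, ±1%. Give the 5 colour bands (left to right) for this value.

violet, grey, grey, orange, brown

788000 Ω = 788 × 10^3.
7 → violet
8 → grey
8 → grey
Multiplier 10^3 → orange.
±1% tolerance → brown.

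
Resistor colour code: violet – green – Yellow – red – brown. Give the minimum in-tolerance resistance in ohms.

74646 Ω

Violet → 7 (first significant figure)
Green → 5 (second significant figure)
Yellow → 4 (third significant figure)
Red → ×10^2 multiplier
Brown → ±1% tolerance
754 × 100 = 75400 Ω
Minimum = 75400 × (1 − 1/100) = 74646 Ω.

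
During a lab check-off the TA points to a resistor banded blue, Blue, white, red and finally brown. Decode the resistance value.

Blue → 6 (first significant figure)
Blue → 6 (second significant figure)
White → 9 (third significant figure)
Red → ×10^2 multiplier
669 × 100 = 66900 Ω

66900 Ω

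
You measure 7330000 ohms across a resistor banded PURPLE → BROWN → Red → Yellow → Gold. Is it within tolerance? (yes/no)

yes

Violet → 7 (first significant figure)
Brown → 1 (second significant figure)
Red → 2 (third significant figure)
Yellow → ×10^4 multiplier
Gold → ±5% tolerance
712 × 10000 = 7120000 Ω
Allowed range: 6764000 Ω to 7476000 Ω.
7330000 ohms lies inside that range.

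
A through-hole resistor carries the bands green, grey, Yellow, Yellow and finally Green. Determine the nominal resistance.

Green → 5 (first significant figure)
Grey → 8 (second significant figure)
Yellow → 4 (third significant figure)
Yellow → ×10^4 multiplier
584 × 10000 = 5840000 Ω

5840000 Ω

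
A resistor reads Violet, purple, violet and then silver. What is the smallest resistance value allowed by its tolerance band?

Violet → 7 (first significant figure)
Violet → 7 (second significant figure)
Violet → ×10^7 multiplier
Silver → ±10% tolerance
77 × 10000000 = 770000000 Ω
Smallest = 770000000 × (1 − 10/100) = 693000000 Ω.

693000000 Ω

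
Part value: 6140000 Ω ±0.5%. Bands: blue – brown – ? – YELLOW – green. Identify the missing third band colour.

6140000 Ω = 614 × 10^4.
The third band gives digit 4 of the significand, and 4 is yellow.

yellow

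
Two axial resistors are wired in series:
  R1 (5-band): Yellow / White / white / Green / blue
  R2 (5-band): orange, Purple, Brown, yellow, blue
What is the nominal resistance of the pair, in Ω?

53610000 Ω

R1: yellow, white, white → 499; green ×10^5 → 49900000 Ω.
R2: orange, violet, brown → 371; yellow ×10^4 → 3710000 Ω.
Series: 49900000 + 3710000 = 53610000 Ω.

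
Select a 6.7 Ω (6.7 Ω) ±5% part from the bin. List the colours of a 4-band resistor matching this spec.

6.7 Ω = 67 × 10^-1.
6 → blue
7 → violet
Multiplier 10^-1 → gold.
±5% tolerance → gold.

blue, violet, gold, gold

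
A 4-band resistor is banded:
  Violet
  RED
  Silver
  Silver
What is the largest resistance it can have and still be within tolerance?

Violet → 7 (first significant figure)
Red → 2 (second significant figure)
Silver → ×0.01 multiplier
Silver → ±10% tolerance
72 × 0.01 = 0.72 Ω
Largest = 0.72 × (1 + 10/100) = 0.792 Ω.

0.792 Ω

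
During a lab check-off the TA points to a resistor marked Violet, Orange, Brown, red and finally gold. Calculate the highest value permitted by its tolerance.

76755 Ω

Violet → 7 (first significant figure)
Orange → 3 (second significant figure)
Brown → 1 (third significant figure)
Red → ×10^2 multiplier
Gold → ±5% tolerance
731 × 100 = 73100 Ω
Highest = 73100 × (1 + 5/100) = 76755 Ω.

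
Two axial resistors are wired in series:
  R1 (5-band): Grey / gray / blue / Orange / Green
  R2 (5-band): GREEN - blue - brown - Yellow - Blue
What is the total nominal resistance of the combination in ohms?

R1: grey, grey, blue → 886; orange ×10^3 → 886000 Ω.
R2: green, blue, brown → 561; yellow ×10^4 → 5610000 Ω.
Series: 886000 + 5610000 = 6496000 Ω.

6496000 Ω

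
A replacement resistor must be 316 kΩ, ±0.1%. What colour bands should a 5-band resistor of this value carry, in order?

orange, brown, blue, orange, violet

316000 Ω = 316 × 10^3.
3 → orange
1 → brown
6 → blue
Multiplier 10^3 → orange.
±0.1% tolerance → violet.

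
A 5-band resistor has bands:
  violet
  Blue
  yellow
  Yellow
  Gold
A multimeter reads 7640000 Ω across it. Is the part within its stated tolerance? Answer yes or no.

yes

Violet → 7 (first significant figure)
Blue → 6 (second significant figure)
Yellow → 4 (third significant figure)
Yellow → ×10^4 multiplier
Gold → ±5% tolerance
764 × 10000 = 7640000 Ω
Allowed range: 7258000 Ω to 8022000 Ω.
7640000 Ω lies inside that range.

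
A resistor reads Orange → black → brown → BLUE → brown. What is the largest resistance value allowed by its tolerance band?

304010000 Ω

Orange → 3 (first significant figure)
Black → 0 (second significant figure)
Brown → 1 (third significant figure)
Blue → ×10^6 multiplier
Brown → ±1% tolerance
301 × 1000000 = 301000000 Ω
Largest = 301000000 × (1 + 1/100) = 304010000 Ω.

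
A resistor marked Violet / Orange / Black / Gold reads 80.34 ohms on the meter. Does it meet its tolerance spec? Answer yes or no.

no

Violet → 7 (first significant figure)
Orange → 3 (second significant figure)
Black → ×1 multiplier
Gold → ±5% tolerance
73 × 1 = 73 Ω
Allowed range: 69.35 Ω to 76.65 Ω.
80.34 ohms lies outside that range.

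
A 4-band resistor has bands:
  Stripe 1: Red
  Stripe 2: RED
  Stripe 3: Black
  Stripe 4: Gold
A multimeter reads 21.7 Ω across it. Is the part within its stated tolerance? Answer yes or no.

Red → 2 (first significant figure)
Red → 2 (second significant figure)
Black → ×1 multiplier
Gold → ±5% tolerance
22 × 1 = 22 Ω
Allowed range: 20.9 Ω to 23.1 Ω.
21.7 Ω lies inside that range.

yes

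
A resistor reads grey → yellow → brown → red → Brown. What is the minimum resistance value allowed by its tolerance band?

Grey → 8 (first significant figure)
Yellow → 4 (second significant figure)
Brown → 1 (third significant figure)
Red → ×10^2 multiplier
Brown → ±1% tolerance
841 × 100 = 84100 Ω
Minimum = 84100 × (1 − 1/100) = 83259 Ω.

83259 Ω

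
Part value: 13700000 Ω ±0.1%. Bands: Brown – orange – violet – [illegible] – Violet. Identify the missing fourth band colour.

13700000 Ω = 137 × 10^5.
The fourth band is the multiplier, 10^5, which is green.

green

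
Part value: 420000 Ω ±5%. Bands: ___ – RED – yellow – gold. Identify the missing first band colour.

420000 Ω = 42 × 10^4.
The first band gives digit 4 of the significand, and 4 is yellow.

yellow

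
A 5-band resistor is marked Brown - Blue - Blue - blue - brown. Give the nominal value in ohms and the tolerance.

Brown → 1 (first significant figure)
Blue → 6 (second significant figure)
Blue → 6 (third significant figure)
Blue → ×10^6 multiplier
Brown → ±1% tolerance
166 × 1000000 = 166000000 Ω

166000000 Ω ±1%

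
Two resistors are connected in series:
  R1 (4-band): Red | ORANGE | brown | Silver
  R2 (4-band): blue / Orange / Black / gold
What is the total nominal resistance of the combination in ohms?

293 Ω

R1: red, orange → 23; brown ×10 → 230 Ω.
R2: blue, orange → 63; black ×1 → 63 Ω.
Series: 230 + 63 = 293 Ω.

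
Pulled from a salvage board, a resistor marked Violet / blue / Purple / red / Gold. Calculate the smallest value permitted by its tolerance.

72865 Ω

Violet → 7 (first significant figure)
Blue → 6 (second significant figure)
Violet → 7 (third significant figure)
Red → ×10^2 multiplier
Gold → ±5% tolerance
767 × 100 = 76700 Ω
Smallest = 76700 × (1 − 5/100) = 72865 Ω.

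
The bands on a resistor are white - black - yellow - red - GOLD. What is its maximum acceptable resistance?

White → 9 (first significant figure)
Black → 0 (second significant figure)
Yellow → 4 (third significant figure)
Red → ×10^2 multiplier
Gold → ±5% tolerance
904 × 100 = 90400 Ω
Maximum = 90400 × (1 + 5/100) = 94920 Ω.

94920 Ω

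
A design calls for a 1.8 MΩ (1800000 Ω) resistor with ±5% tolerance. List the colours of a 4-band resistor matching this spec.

1800000 Ω = 18 × 10^5.
1 → brown
8 → grey
Multiplier 10^5 → green.
±5% tolerance → gold.

brown, grey, green, gold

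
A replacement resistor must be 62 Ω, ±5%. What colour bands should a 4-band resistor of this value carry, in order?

62 Ω = 62 × 10^0.
6 → blue
2 → red
Multiplier 10^0 → black.
±5% tolerance → gold.

blue, red, black, gold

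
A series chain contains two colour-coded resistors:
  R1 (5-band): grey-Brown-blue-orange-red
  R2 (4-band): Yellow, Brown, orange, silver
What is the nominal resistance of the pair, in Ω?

R1: grey, brown, blue → 816; orange ×10^3 → 816000 Ω.
R2: yellow, brown → 41; orange ×10^3 → 41000 Ω.
Series: 816000 + 41000 = 857000 Ω.

857000 Ω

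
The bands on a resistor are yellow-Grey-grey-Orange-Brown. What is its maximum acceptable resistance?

492880 Ω

Yellow → 4 (first significant figure)
Grey → 8 (second significant figure)
Grey → 8 (third significant figure)
Orange → ×10^3 multiplier
Brown → ±1% tolerance
488 × 1000 = 488000 Ω
Maximum = 488000 × (1 + 1/100) = 492880 Ω.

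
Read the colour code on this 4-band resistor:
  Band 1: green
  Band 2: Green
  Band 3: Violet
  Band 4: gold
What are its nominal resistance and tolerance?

550000000 Ω ±5%

Green → 5 (first significant figure)
Green → 5 (second significant figure)
Violet → ×10^7 multiplier
Gold → ±5% tolerance
55 × 10000000 = 550000000 Ω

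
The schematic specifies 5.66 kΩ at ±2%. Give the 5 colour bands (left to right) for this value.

green, blue, blue, brown, red

5660 Ω = 566 × 10^1.
5 → green
6 → blue
6 → blue
Multiplier 10^1 → brown.
±2% tolerance → red.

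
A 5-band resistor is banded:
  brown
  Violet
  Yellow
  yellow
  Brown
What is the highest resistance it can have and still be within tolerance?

1757400 Ω

Brown → 1 (first significant figure)
Violet → 7 (second significant figure)
Yellow → 4 (third significant figure)
Yellow → ×10^4 multiplier
Brown → ±1% tolerance
174 × 10000 = 1740000 Ω
Highest = 1740000 × (1 + 1/100) = 1757400 Ω.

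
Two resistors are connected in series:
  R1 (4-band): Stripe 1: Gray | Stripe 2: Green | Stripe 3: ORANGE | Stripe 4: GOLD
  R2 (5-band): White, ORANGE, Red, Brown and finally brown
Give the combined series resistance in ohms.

R1: grey, green → 85; orange ×10^3 → 85000 Ω.
R2: white, orange, red → 932; brown ×10 → 9320 Ω.
Series: 85000 + 9320 = 94320 Ω.

94320 Ω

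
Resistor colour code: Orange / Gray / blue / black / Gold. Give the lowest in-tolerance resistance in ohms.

Orange → 3 (first significant figure)
Grey → 8 (second significant figure)
Blue → 6 (third significant figure)
Black → ×1 multiplier
Gold → ±5% tolerance
386 × 1 = 386 Ω
Lowest = 386 × (1 − 5/100) = 366.7 Ω.

366.7 Ω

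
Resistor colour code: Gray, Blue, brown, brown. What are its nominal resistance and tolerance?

Grey → 8 (first significant figure)
Blue → 6 (second significant figure)
Brown → ×10 multiplier
Brown → ±1% tolerance
86 × 10 = 860 Ω

860 Ω ±1%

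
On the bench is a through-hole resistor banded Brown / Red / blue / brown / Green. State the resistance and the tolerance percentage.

1260 Ω ±0.5%

Brown → 1 (first significant figure)
Red → 2 (second significant figure)
Blue → 6 (third significant figure)
Brown → ×10 multiplier
Green → ±0.5% tolerance
126 × 10 = 1260 Ω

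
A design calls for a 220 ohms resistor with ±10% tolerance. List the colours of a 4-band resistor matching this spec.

red, red, brown, silver

220 Ω = 22 × 10^1.
2 → red
2 → red
Multiplier 10^1 → brown.
±10% tolerance → silver.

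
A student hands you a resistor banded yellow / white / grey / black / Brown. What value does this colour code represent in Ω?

498 Ω

Yellow → 4 (first significant figure)
White → 9 (second significant figure)
Grey → 8 (third significant figure)
Black → ×1 multiplier
498 × 1 = 498 Ω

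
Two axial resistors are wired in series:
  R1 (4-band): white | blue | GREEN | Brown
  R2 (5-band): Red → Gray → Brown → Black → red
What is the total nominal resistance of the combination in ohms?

R1: white, blue → 96; green ×10^5 → 9600000 Ω.
R2: red, grey, brown → 281; black ×1 → 281 Ω.
Series: 9600000 + 281 = 9600281 Ω.

9600281 Ω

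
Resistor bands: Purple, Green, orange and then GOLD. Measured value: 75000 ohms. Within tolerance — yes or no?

Violet → 7 (first significant figure)
Green → 5 (second significant figure)
Orange → ×10^3 multiplier
Gold → ±5% tolerance
75 × 1000 = 75000 Ω
Allowed range: 71250 Ω to 78750 Ω.
75000 ohms lies inside that range.

yes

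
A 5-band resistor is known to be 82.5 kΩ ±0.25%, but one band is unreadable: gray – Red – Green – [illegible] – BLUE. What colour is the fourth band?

82500 Ω = 825 × 10^2.
The fourth band is the multiplier, 10^2, which is red.

red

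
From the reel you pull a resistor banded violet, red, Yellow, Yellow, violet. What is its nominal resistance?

7240000 Ω

Violet → 7 (first significant figure)
Red → 2 (second significant figure)
Yellow → 4 (third significant figure)
Yellow → ×10^4 multiplier
724 × 10000 = 7240000 Ω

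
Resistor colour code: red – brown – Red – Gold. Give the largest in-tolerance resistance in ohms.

Red → 2 (first significant figure)
Brown → 1 (second significant figure)
Red → ×10^2 multiplier
Gold → ±5% tolerance
21 × 100 = 2100 Ω
Largest = 2100 × (1 + 5/100) = 2205 Ω.

2205 Ω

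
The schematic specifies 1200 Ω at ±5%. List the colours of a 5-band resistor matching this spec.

brown, red, black, brown, gold

1200 Ω = 120 × 10^1.
1 → brown
2 → red
0 → black
Multiplier 10^1 → brown.
±5% tolerance → gold.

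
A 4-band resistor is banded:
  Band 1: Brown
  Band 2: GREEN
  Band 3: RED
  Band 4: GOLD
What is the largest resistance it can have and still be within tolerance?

Brown → 1 (first significant figure)
Green → 5 (second significant figure)
Red → ×10^2 multiplier
Gold → ±5% tolerance
15 × 100 = 1500 Ω
Largest = 1500 × (1 + 5/100) = 1575 Ω.

1575 Ω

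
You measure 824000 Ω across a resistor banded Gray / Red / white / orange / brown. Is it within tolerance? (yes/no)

Grey → 8 (first significant figure)
Red → 2 (second significant figure)
White → 9 (third significant figure)
Orange → ×10^3 multiplier
Brown → ±1% tolerance
829 × 1000 = 829000 Ω
Allowed range: 820710 Ω to 837290 Ω.
824000 Ω lies inside that range.

yes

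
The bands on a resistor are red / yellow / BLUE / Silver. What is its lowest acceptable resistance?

Red → 2 (first significant figure)
Yellow → 4 (second significant figure)
Blue → ×10^6 multiplier
Silver → ±10% tolerance
24 × 1000000 = 24000000 Ω
Lowest = 24000000 × (1 − 10/100) = 21600000 Ω.

21600000 Ω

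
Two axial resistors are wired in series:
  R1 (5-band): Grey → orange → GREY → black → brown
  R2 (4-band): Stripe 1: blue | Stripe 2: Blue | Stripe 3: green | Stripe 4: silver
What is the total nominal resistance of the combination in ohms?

6600838 Ω

R1: grey, orange, grey → 838; black ×1 → 838 Ω.
R2: blue, blue → 66; green ×10^5 → 6600000 Ω.
Series: 838 + 6600000 = 6600838 Ω.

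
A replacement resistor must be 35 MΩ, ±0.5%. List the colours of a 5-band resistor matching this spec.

orange, green, black, green, green

35000000 Ω = 350 × 10^5.
3 → orange
5 → green
0 → black
Multiplier 10^5 → green.
±0.5% tolerance → green.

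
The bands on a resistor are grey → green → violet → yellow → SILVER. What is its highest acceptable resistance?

Grey → 8 (first significant figure)
Green → 5 (second significant figure)
Violet → 7 (third significant figure)
Yellow → ×10^4 multiplier
Silver → ±10% tolerance
857 × 10000 = 8570000 Ω
Highest = 8570000 × (1 + 10/100) = 9427000 Ω.

9427000 Ω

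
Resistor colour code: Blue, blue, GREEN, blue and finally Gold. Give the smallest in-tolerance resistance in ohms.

631750000 Ω

Blue → 6 (first significant figure)
Blue → 6 (second significant figure)
Green → 5 (third significant figure)
Blue → ×10^6 multiplier
Gold → ±5% tolerance
665 × 1000000 = 665000000 Ω
Smallest = 665000000 × (1 − 5/100) = 631750000 Ω.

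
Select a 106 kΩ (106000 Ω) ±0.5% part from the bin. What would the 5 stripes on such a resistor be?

106000 Ω = 106 × 10^3.
1 → brown
0 → black
6 → blue
Multiplier 10^3 → orange.
±0.5% tolerance → green.

brown, black, blue, orange, green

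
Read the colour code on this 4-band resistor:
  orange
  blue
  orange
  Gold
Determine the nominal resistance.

36000 Ω

Orange → 3 (first significant figure)
Blue → 6 (second significant figure)
Orange → ×10^3 multiplier
36 × 1000 = 36000 Ω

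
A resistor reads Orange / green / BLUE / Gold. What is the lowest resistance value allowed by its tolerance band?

Orange → 3 (first significant figure)
Green → 5 (second significant figure)
Blue → ×10^6 multiplier
Gold → ±5% tolerance
35 × 1000000 = 35000000 Ω
Lowest = 35000000 × (1 − 5/100) = 33250000 Ω.

33250000 Ω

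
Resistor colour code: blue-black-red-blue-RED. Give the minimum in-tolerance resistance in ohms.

Blue → 6 (first significant figure)
Black → 0 (second significant figure)
Red → 2 (third significant figure)
Blue → ×10^6 multiplier
Red → ±2% tolerance
602 × 1000000 = 602000000 Ω
Minimum = 602000000 × (1 − 2/100) = 589960000 Ω.

589960000 Ω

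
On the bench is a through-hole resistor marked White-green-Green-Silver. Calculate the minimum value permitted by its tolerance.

White → 9 (first significant figure)
Green → 5 (second significant figure)
Green → ×10^5 multiplier
Silver → ±10% tolerance
95 × 100000 = 9500000 Ω
Minimum = 9500000 × (1 − 10/100) = 8550000 Ω.

8550000 Ω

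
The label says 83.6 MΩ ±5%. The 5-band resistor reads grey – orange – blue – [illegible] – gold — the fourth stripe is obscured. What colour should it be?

green

83600000 Ω = 836 × 10^5.
The fourth band is the multiplier, 10^5, which is green.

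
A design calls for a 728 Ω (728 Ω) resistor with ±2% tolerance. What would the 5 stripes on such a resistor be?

728 Ω = 728 × 10^0.
7 → violet
2 → red
8 → grey
Multiplier 10^0 → black.
±2% tolerance → red.

violet, red, grey, black, red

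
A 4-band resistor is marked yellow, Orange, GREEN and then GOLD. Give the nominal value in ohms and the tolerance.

Yellow → 4 (first significant figure)
Orange → 3 (second significant figure)
Green → ×10^5 multiplier
Gold → ±5% tolerance
43 × 100000 = 4300000 Ω

4300000 Ω ±5%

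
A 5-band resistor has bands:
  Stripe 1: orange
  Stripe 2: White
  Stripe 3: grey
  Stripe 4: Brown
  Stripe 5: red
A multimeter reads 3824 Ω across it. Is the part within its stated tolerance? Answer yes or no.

no

Orange → 3 (first significant figure)
White → 9 (second significant figure)
Grey → 8 (third significant figure)
Brown → ×10 multiplier
Red → ±2% tolerance
398 × 10 = 3980 Ω
Allowed range: 3900.4 Ω to 4059.6 Ω.
3824 Ω lies outside that range.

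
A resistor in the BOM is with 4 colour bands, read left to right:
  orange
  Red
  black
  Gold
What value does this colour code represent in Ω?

Orange → 3 (first significant figure)
Red → 2 (second significant figure)
Black → ×1 multiplier
32 × 1 = 32 Ω

32 Ω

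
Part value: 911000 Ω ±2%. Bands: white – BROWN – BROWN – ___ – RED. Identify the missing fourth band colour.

911000 Ω = 911 × 10^3.
The fourth band is the multiplier, 10^3, which is orange.

orange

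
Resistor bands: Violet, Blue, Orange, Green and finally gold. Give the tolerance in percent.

±5%

The last band, gold, is the tolerance band.
Gold corresponds to ±5%.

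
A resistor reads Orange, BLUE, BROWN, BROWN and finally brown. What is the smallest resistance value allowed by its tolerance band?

3573.9 Ω

Orange → 3 (first significant figure)
Blue → 6 (second significant figure)
Brown → 1 (third significant figure)
Brown → ×10 multiplier
Brown → ±1% tolerance
361 × 10 = 3610 Ω
Smallest = 3610 × (1 − 1/100) = 3573.9 Ω.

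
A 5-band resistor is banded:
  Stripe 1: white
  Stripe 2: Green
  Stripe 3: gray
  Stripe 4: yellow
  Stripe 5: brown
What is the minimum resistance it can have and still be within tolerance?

White → 9 (first significant figure)
Green → 5 (second significant figure)
Grey → 8 (third significant figure)
Yellow → ×10^4 multiplier
Brown → ±1% tolerance
958 × 10000 = 9580000 Ω
Minimum = 9580000 × (1 − 1/100) = 9484200 Ω.

9484200 Ω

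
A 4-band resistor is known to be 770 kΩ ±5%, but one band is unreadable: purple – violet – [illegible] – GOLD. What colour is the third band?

yellow

770000 Ω = 77 × 10^4.
The third band is the multiplier, 10^4, which is yellow.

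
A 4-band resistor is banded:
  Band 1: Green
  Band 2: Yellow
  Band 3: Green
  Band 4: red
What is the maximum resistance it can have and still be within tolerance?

Green → 5 (first significant figure)
Yellow → 4 (second significant figure)
Green → ×10^5 multiplier
Red → ±2% tolerance
54 × 100000 = 5400000 Ω
Maximum = 5400000 × (1 + 2/100) = 5508000 Ω.

5508000 Ω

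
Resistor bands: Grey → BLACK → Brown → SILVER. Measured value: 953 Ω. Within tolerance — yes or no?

no

Grey → 8 (first significant figure)
Black → 0 (second significant figure)
Brown → ×10 multiplier
Silver → ±10% tolerance
80 × 10 = 800 Ω
Allowed range: 720 Ω to 880 Ω.
953 Ω lies outside that range.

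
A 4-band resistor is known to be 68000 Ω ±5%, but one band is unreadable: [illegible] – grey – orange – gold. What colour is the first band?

blue

68000 Ω = 68 × 10^3.
The first band gives digit 6 of the significand, and 6 is blue.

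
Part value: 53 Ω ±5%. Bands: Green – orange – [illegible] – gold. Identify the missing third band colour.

black

53 Ω = 53 × 10^0.
The third band is the multiplier, 10^0, which is black.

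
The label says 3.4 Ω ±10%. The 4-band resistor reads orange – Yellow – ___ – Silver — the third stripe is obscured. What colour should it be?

gold

3.4 Ω = 34 × 10^-1.
The third band is the multiplier, 10^-1, which is gold.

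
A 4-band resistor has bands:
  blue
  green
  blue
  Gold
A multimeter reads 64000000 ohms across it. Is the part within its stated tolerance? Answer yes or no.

Blue → 6 (first significant figure)
Green → 5 (second significant figure)
Blue → ×10^6 multiplier
Gold → ±5% tolerance
65 × 1000000 = 65000000 Ω
Allowed range: 61750000 Ω to 68250000 Ω.
64000000 ohms lies inside that range.

yes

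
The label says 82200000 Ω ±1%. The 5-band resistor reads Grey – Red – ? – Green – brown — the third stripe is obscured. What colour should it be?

82200000 Ω = 822 × 10^5.
The third band gives digit 2 of the significand, and 2 is red.

red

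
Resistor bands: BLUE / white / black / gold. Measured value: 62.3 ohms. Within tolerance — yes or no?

Blue → 6 (first significant figure)
White → 9 (second significant figure)
Black → ×1 multiplier
Gold → ±5% tolerance
69 × 1 = 69 Ω
Allowed range: 65.55 Ω to 72.45 Ω.
62.3 ohms lies outside that range.

no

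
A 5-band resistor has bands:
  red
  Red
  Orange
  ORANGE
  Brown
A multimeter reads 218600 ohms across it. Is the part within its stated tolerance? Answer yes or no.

no

Red → 2 (first significant figure)
Red → 2 (second significant figure)
Orange → 3 (third significant figure)
Orange → ×10^3 multiplier
Brown → ±1% tolerance
223 × 1000 = 223000 Ω
Allowed range: 220770 Ω to 225230 Ω.
218600 ohms lies outside that range.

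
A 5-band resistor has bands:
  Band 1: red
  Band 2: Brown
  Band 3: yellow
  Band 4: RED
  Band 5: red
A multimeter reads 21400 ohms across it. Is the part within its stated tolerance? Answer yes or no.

yes

Red → 2 (first significant figure)
Brown → 1 (second significant figure)
Yellow → 4 (third significant figure)
Red → ×10^2 multiplier
Red → ±2% tolerance
214 × 100 = 21400 Ω
Allowed range: 20972 Ω to 21828 Ω.
21400 ohms lies inside that range.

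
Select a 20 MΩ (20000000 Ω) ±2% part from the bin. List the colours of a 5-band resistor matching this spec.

20000000 Ω = 200 × 10^5.
2 → red
0 → black
0 → black
Multiplier 10^5 → green.
±2% tolerance → red.

red, black, black, green, red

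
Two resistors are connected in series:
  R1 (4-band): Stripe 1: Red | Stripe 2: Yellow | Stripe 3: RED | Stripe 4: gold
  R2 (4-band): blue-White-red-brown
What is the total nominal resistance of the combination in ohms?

R1: red, yellow → 24; red ×10^2 → 2400 Ω.
R2: blue, white → 69; red ×10^2 → 6900 Ω.
Series: 2400 + 6900 = 9300 Ω.

9300 Ω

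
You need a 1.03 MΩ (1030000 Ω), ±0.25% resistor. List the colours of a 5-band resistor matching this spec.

1030000 Ω = 103 × 10^4.
1 → brown
0 → black
3 → orange
Multiplier 10^4 → yellow.
±0.25% tolerance → blue.

brown, black, orange, yellow, blue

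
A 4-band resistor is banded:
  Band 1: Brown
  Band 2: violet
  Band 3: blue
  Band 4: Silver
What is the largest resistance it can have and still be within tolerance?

Brown → 1 (first significant figure)
Violet → 7 (second significant figure)
Blue → ×10^6 multiplier
Silver → ±10% tolerance
17 × 1000000 = 17000000 Ω
Largest = 17000000 × (1 + 10/100) = 18700000 Ω.

18700000 Ω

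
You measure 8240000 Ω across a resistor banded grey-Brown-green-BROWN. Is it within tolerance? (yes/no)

no

Grey → 8 (first significant figure)
Brown → 1 (second significant figure)
Green → ×10^5 multiplier
Brown → ±1% tolerance
81 × 100000 = 8100000 Ω
Allowed range: 8019000 Ω to 8181000 Ω.
8240000 Ω lies outside that range.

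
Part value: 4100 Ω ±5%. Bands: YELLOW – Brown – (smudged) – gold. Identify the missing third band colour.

red

4100 Ω = 41 × 10^2.
The third band is the multiplier, 10^2, which is red.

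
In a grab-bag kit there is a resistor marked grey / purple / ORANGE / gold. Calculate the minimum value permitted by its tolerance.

82650 Ω

Grey → 8 (first significant figure)
Violet → 7 (second significant figure)
Orange → ×10^3 multiplier
Gold → ±5% tolerance
87 × 1000 = 87000 Ω
Minimum = 87000 × (1 − 5/100) = 82650 Ω.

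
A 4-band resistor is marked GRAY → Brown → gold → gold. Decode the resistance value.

8.1 Ω

Grey → 8 (first significant figure)
Brown → 1 (second significant figure)
Gold → ×0.1 multiplier
81 × 0.1 = 8.1 Ω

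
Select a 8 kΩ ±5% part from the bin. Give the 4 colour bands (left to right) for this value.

grey, black, red, gold

8000 Ω = 80 × 10^2.
8 → grey
0 → black
Multiplier 10^2 → red.
±5% tolerance → gold.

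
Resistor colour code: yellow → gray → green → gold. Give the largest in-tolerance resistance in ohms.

5040000 Ω

Yellow → 4 (first significant figure)
Grey → 8 (second significant figure)
Green → ×10^5 multiplier
Gold → ±5% tolerance
48 × 100000 = 4800000 Ω
Largest = 4800000 × (1 + 5/100) = 5040000 Ω.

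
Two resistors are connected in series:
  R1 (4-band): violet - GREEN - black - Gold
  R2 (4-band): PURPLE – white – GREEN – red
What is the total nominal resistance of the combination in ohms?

7900075 Ω

R1: violet, green → 75; black ×1 → 75 Ω.
R2: violet, white → 79; green ×10^5 → 7900000 Ω.
Series: 75 + 7900000 = 7900075 Ω.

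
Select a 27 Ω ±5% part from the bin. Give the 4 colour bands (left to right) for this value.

red, violet, black, gold

27 Ω = 27 × 10^0.
2 → red
7 → violet
Multiplier 10^0 → black.
±5% tolerance → gold.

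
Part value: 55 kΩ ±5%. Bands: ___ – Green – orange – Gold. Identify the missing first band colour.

green

55000 Ω = 55 × 10^3.
The first band gives digit 5 of the significand, and 5 is green.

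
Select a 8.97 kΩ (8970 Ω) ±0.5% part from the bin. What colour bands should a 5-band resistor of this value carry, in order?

grey, white, violet, brown, green

8970 Ω = 897 × 10^1.
8 → grey
9 → white
7 → violet
Multiplier 10^1 → brown.
±0.5% tolerance → green.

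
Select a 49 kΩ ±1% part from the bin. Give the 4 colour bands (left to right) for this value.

49000 Ω = 49 × 10^3.
4 → yellow
9 → white
Multiplier 10^3 → orange.
±1% tolerance → brown.

yellow, white, orange, brown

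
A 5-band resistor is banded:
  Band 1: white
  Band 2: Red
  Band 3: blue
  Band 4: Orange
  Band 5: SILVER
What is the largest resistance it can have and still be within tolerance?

1018600 Ω

White → 9 (first significant figure)
Red → 2 (second significant figure)
Blue → 6 (third significant figure)
Orange → ×10^3 multiplier
Silver → ±10% tolerance
926 × 1000 = 926000 Ω
Largest = 926000 × (1 + 10/100) = 1018600 Ω.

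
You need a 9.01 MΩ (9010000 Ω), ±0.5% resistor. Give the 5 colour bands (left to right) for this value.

9010000 Ω = 901 × 10^4.
9 → white
0 → black
1 → brown
Multiplier 10^4 → yellow.
±0.5% tolerance → green.

white, black, brown, yellow, green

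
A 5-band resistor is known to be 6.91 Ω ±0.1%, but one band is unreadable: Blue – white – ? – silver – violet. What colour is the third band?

6.91 Ω = 691 × 10^-2.
The third band gives digit 1 of the significand, and 1 is brown.

brown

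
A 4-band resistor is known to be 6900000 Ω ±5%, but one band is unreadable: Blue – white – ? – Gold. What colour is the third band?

green

6900000 Ω = 69 × 10^5.
The third band is the multiplier, 10^5, which is green.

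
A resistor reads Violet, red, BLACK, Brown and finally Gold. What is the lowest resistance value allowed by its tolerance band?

Violet → 7 (first significant figure)
Red → 2 (second significant figure)
Black → 0 (third significant figure)
Brown → ×10 multiplier
Gold → ±5% tolerance
720 × 10 = 7200 Ω
Lowest = 7200 × (1 − 5/100) = 6840 Ω.

6840 Ω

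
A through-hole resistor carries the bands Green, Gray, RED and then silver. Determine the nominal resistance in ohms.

Green → 5 (first significant figure)
Grey → 8 (second significant figure)
Red → ×10^2 multiplier
58 × 100 = 5800 Ω

5800 Ω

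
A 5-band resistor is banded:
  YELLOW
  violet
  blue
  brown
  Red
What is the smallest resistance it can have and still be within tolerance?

Yellow → 4 (first significant figure)
Violet → 7 (second significant figure)
Blue → 6 (third significant figure)
Brown → ×10 multiplier
Red → ±2% tolerance
476 × 10 = 4760 Ω
Smallest = 4760 × (1 − 2/100) = 4664.8 Ω.

4664.8 Ω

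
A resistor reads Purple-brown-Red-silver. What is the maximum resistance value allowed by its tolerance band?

Violet → 7 (first significant figure)
Brown → 1 (second significant figure)
Red → ×10^2 multiplier
Silver → ±10% tolerance
71 × 100 = 7100 Ω
Maximum = 7100 × (1 + 10/100) = 7810 Ω.

7810 Ω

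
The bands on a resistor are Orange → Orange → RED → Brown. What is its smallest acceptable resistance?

Orange → 3 (first significant figure)
Orange → 3 (second significant figure)
Red → ×10^2 multiplier
Brown → ±1% tolerance
33 × 100 = 3300 Ω
Smallest = 3300 × (1 − 1/100) = 3267 Ω.

3267 Ω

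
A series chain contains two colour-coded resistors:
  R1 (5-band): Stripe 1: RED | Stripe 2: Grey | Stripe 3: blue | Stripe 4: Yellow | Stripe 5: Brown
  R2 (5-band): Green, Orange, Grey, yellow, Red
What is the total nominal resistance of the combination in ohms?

R1: red, grey, blue → 286; yellow ×10^4 → 2860000 Ω.
R2: green, orange, grey → 538; yellow ×10^4 → 5380000 Ω.
Series: 2860000 + 5380000 = 8240000 Ω.

8240000 Ω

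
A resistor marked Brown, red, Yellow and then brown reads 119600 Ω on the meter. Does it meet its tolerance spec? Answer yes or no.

yes

Brown → 1 (first significant figure)
Red → 2 (second significant figure)
Yellow → ×10^4 multiplier
Brown → ±1% tolerance
12 × 10000 = 120000 Ω
Allowed range: 118800 Ω to 121200 Ω.
119600 Ω lies inside that range.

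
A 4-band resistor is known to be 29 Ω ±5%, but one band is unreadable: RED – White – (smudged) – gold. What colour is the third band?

29 Ω = 29 × 10^0.
The third band is the multiplier, 10^0, which is black.

black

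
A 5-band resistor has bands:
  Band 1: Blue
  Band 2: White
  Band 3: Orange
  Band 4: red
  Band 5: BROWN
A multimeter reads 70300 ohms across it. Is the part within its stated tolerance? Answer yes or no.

Blue → 6 (first significant figure)
White → 9 (second significant figure)
Orange → 3 (third significant figure)
Red → ×10^2 multiplier
Brown → ±1% tolerance
693 × 100 = 69300 Ω
Allowed range: 68607 Ω to 69993 Ω.
70300 ohms lies outside that range.

no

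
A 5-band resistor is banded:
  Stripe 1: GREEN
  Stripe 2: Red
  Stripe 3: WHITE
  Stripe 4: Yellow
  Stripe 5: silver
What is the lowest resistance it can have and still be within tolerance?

Green → 5 (first significant figure)
Red → 2 (second significant figure)
White → 9 (third significant figure)
Yellow → ×10^4 multiplier
Silver → ±10% tolerance
529 × 10000 = 5290000 Ω
Lowest = 5290000 × (1 − 10/100) = 4761000 Ω.

4761000 Ω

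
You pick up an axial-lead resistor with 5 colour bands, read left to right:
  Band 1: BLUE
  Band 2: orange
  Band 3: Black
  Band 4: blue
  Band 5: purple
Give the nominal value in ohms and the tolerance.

630000000 Ω ±0.1%

Blue → 6 (first significant figure)
Orange → 3 (second significant figure)
Black → 0 (third significant figure)
Blue → ×10^6 multiplier
Violet → ±0.1% tolerance
630 × 1000000 = 630000000 Ω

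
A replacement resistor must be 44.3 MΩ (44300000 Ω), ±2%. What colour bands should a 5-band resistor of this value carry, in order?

44300000 Ω = 443 × 10^5.
4 → yellow
4 → yellow
3 → orange
Multiplier 10^5 → green.
±2% tolerance → red.

yellow, yellow, orange, green, red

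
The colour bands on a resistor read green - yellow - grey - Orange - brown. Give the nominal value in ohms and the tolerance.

548000 Ω ±1%

Green → 5 (first significant figure)
Yellow → 4 (second significant figure)
Grey → 8 (third significant figure)
Orange → ×10^3 multiplier
Brown → ±1% tolerance
548 × 1000 = 548000 Ω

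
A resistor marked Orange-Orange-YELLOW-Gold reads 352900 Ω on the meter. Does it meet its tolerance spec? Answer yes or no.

no

Orange → 3 (first significant figure)
Orange → 3 (second significant figure)
Yellow → ×10^4 multiplier
Gold → ±5% tolerance
33 × 10000 = 330000 Ω
Allowed range: 313500 Ω to 346500 Ω.
352900 Ω lies outside that range.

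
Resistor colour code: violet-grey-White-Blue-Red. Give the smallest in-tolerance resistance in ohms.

773220000 Ω

Violet → 7 (first significant figure)
Grey → 8 (second significant figure)
White → 9 (third significant figure)
Blue → ×10^6 multiplier
Red → ±2% tolerance
789 × 1000000 = 789000000 Ω
Smallest = 789000000 × (1 − 2/100) = 773220000 Ω.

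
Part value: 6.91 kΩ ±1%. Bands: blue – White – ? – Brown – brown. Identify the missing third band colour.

6910 Ω = 691 × 10^1.
The third band gives digit 1 of the significand, and 1 is brown.

brown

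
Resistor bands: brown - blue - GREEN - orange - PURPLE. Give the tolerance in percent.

The last band, violet, is the tolerance band.
Violet corresponds to ±0.1%.

±0.1%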